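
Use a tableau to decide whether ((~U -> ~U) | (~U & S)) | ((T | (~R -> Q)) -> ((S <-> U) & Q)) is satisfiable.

Initial set: {T (((~U -> ~U) | (~U & S)) | ((T | (~R -> Q)) -> ((S <-> U) & Q)))}.
T (((~U -> ~U) | (~U & S)) | ((T | (~R -> Q)) -> ((S <-> U) & Q))): β-rule — branch into T ((~U -> ~U) | (~U & S))  //  T ((T | (~R -> Q)) -> ((S <-> U) & Q)).
  branch 1 (add T ((~U -> ~U) | (~U & S))):
    T ((~U -> ~U) | (~U & S)): β-rule — branch into T (~U -> ~U)  //  T (~U & S).
      branch 1.1 (add T (~U -> ~U)):
        T (~U -> ~U): β-rule — branch into F ~U  //  T ~U.
          branch 1.1.1 (add F ~U):
            ○ open, literals {U=true}.
          branch 1.1.2 (add T ~U):
            ○ open, literals {U=false}.
      branch 1.2 (add T (~U & S)):
        T (~U & S): α-rule — add T ~U, T S.
        ○ open, literals {S=true, U=false}.
  branch 2 (add T ((T | (~R -> Q)) -> ((S <-> U) & Q))):
    T ((T | (~R -> Q)) -> ((S <-> U) & Q)): β-rule — branch into F (T | (~R -> Q))  //  T ((S <-> U) & Q).
      branch 2.1 (add F (T | (~R -> Q))):
        F (T | (~R -> Q)): α-rule — add F T, F (~R -> Q).
        F (~R -> Q): α-rule — add T ~R, F Q.
        ○ open, literals {Q=false, R=false, T=false}.
      branch 2.2 (add T ((S <-> U) & Q)):
        T ((S <-> U) & Q): α-rule — add T (S <-> U), T Q.
        T (S <-> U): β-rule — branch into T S, T U  //  F S, F U.
          branch 2.2.1 (add T S, T U):
            ○ open, literals {Q=true, S=true, U=true}.
          branch 2.2.2 (add F S, F U):
            ○ open, literals {Q=true, S=false, U=false}.
0 branches closed, 6 open.
An open branch gives a satisfying assignment: U=true.

Satisfiable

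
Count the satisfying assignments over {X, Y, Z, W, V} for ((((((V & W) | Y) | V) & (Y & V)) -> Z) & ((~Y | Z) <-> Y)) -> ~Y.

Initial set: {(((((((V & W) | Y) | V) & (Y & V)) -> Z) & ((~Y | Z) <-> Y)) -> ~Y)}.
(((((((V & W) | Y) | V) & (Y & V)) -> Z) & ((~Y | Z) <-> Y)) -> ~Y): β-rule — branch into ~((((((V & W) | Y) | V) & (Y & V)) -> Z) & ((~Y | Z) <-> Y))  //  ~Y.
  branch 1 (add ~((((((V & W) | Y) | V) & (Y & V)) -> Z) & ((~Y | Z) <-> Y))):
    ~((((((V & W) | Y) | V) & (Y & V)) -> Z) & ((~Y | Z) <-> Y)): β-rule — branch into ~(((((V & W) | Y) | V) & (Y & V)) -> Z)  //  ~((~Y | Z) <-> Y).
      branch 1.1 (add ~(((((V & W) | Y) | V) & (Y & V)) -> Z)):
        ~(((((V & W) | Y) | V) & (Y & V)) -> Z): α-rule — add ((((V & W) | Y) | V) & (Y & V)), ~Z.
        ((((V & W) | Y) | V) & (Y & V)): α-rule — add (((V & W) | Y) | V), (Y & V).
        (Y & V): α-rule — add Y, V.
        (((V & W) | Y) | V): β-rule — branch into ((V & W) | Y)  //  V.
          branch 1.1.1 (add ((V & W) | Y)):
            ((V & W) | Y): β-rule — branch into (V & W)  //  Y.
              branch 1.1.1.1 (add (V & W)):
                (V & W): α-rule — add V, W.
                ○ open, literals {V=1, W=1, Y=1, Z=0}.
              branch 1.1.1.2 (add Y):
                ○ open, literals {V=1, Y=1, Z=0}.
          branch 1.1.2 (add V):
            ○ open, literals {V=1, Y=1, Z=0}.
      branch 1.2 (add ~((~Y | Z) <-> Y)):
        ~((~Y | Z) <-> Y): β-rule — branch into (~Y | Z), ~Y  //  ~(~Y | Z), Y.
          branch 1.2.1 (add (~Y | Z), ~Y):
            (~Y | Z): β-rule — branch into ~Y  //  Z.
              branch 1.2.1.1 (add ~Y):
                ○ open, literals {Y=0}.
              branch 1.2.1.2 (add Z):
                ○ open, literals {Y=0, Z=1}.
          branch 1.2.2 (add ~(~Y | Z), Y):
            ~(~Y | Z): α-rule — add ~~Y, ~Z.
            ○ open, literals {Y=1, Z=0}.
  branch 2 (add ~Y):
    ○ open, literals {Y=0}.
0 branches closed, 7 open.
Each open branch fixes some atoms; the unmentioned ones are free. Counting distinct full assignments: branch {V=1, W=1, Y=1, Z=0} (X) contributes 2 new; branch {V=1, Y=1, Z=0} (X, W) contributes 2 new; branch {V=1, Y=1, Z=0} (X, W) contributes 0 new; branch {Y=0} (X, Z, W, V) contributes 16 new; branch {Y=0, Z=1} (X, W, V) contributes 0 new; branch {Y=1, Z=0} (X, W, V) contributes 4 new; branch {Y=0} (X, Z, W, V) contributes 0 new. Total: 24.

24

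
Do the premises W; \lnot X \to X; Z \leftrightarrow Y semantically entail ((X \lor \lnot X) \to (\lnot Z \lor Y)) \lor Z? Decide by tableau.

Yes

Initial set: {W; (\lnot X \to X); (Z \leftrightarrow Y); \lnot (((X \lor \lnot X) \to (\lnot Z \lor Y)) \lor Z)}.
\lnot (((X \lor \lnot X) \to (\lnot Z \lor Y)) \lor Z): α-rule — add \lnot ((X \lor \lnot X) \to (\lnot Z \lor Y)), \lnot Z.
\lnot ((X \lor \lnot X) \to (\lnot Z \lor Y)): α-rule — add (X \lor \lnot X), \lnot (\lnot Z \lor Y).
\lnot (\lnot Z \lor Y): α-rule — add \lnot \lnot Z, \lnot Y.
× closes — contains both Z and \lnot Z.
All 1 branch closes.
Every branch closed, so the premises entail the conclusion.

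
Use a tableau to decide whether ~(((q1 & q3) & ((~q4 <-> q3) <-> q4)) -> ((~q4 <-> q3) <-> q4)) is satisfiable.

Unsatisfiable

Initial set: {~(((q1 & q3) & ((~q4 <-> q3) <-> q4)) -> ((~q4 <-> q3) <-> q4))}.
~(((q1 & q3) & ((~q4 <-> q3) <-> q4)) -> ((~q4 <-> q3) <-> q4)): α-rule — add ((q1 & q3) & ((~q4 <-> q3) <-> q4)), ~((~q4 <-> q3) <-> q4).
((q1 & q3) & ((~q4 <-> q3) <-> q4)): α-rule — add (q1 & q3), ((~q4 <-> q3) <-> q4).
(q1 & q3): α-rule — add q1, q3.
~((~q4 <-> q3) <-> q4): β-rule — branch into (~q4 <-> q3), ~q4  //  ~(~q4 <-> q3), q4.
  branch 1 (add (~q4 <-> q3), ~q4):
    ((~q4 <-> q3) <-> q4): β-rule — branch into (~q4 <-> q3), q4  //  ~(~q4 <-> q3), ~q4.
      branch 1.1 (add (~q4 <-> q3), q4):
        × closes — contains both q4 and ~q4.
      branch 1.2 (add ~(~q4 <-> q3), ~q4):
        (~q4 <-> q3): β-rule — branch into ~q4, q3  //  ~~q4, ~q3.
          branch 1.2.1 (add ~q4, q3):
            ~(~q4 <-> q3): β-rule — branch into ~q4, ~q3  //  ~~q4, q3.
              branch 1.2.1.1 (add ~q4, ~q3):
                × closes — contains both q3 and ~q3.
              branch 1.2.1.2 (add ~~q4, q3):
                × closes — contains both q4 and ~q4.
          branch 1.2.2 (add ~~q4, ~q3):
            × closes — contains both q4 and ~q4.
  branch 2 (add ~(~q4 <-> q3), q4):
    ((~q4 <-> q3) <-> q4): β-rule — branch into (~q4 <-> q3), q4  //  ~(~q4 <-> q3), ~q4.
      branch 2.1 (add (~q4 <-> q3), q4):
        ~(~q4 <-> q3): β-rule — branch into ~q4, ~q3  //  ~~q4, q3.
          branch 2.1.1 (add ~q4, ~q3):
            × closes — contains both q4 and ~q4.
          branch 2.1.2 (add ~~q4, q3):
            (~q4 <-> q3): β-rule — branch into ~q4, q3  //  ~~q4, ~q3.
              branch 2.1.2.1 (add ~q4, q3):
                × closes — contains both q4 and ~q4.
              branch 2.1.2.2 (add ~~q4, ~q3):
                × closes — contains both q3 and ~q3.
      branch 2.2 (add ~(~q4 <-> q3), ~q4):
        × closes — contains both q4 and ~q4.
All 8 branches close.
Every branch closed; the formula is unsatisfiable.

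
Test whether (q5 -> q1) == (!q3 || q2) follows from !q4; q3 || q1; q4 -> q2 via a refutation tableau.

Initial set: {!q4; (q3 || q1); (q4 -> q2); !((q5 -> q1) == (!q3 || q2))}.
(q3 || q1): β-rule — branch into q3  //  q1.
  branch 1 (add q3):
    (q4 -> q2): β-rule — branch into !q4  //  q2.
      branch 1.1 (add !q4):
        !((q5 -> q1) == (!q3 || q2)): β-rule — branch into (q5 -> q1), !(!q3 || q2)  //  !(q5 -> q1), (!q3 || q2).
          branch 1.1.1 (add (q5 -> q1), !(!q3 || q2)):
            !(!q3 || q2): α-rule — add !!q3, !q2.
            (q5 -> q1): β-rule — branch into !q5  //  q1.
              branch 1.1.1.1 (add !q5):
                ○ open, literals {q2=false, q3=true, q4=false, q5=false}.
              branch 1.1.1.2 (add q1):
                ○ open, literals {q1=true, q2=false, q3=true, q4=false}.
          branch 1.1.2 (add !(q5 -> q1), (!q3 || q2)):
            !(q5 -> q1): α-rule — add q5, !q1.
            (!q3 || q2): β-rule — branch into !q3  //  q2.
              branch 1.1.2.1 (add !q3):
                × closes — contains both q3 and !q3.
              branch 1.1.2.2 (add q2):
                ○ open, literals {q1=false, q2=true, q3=true, q4=false, q5=true}.
      branch 1.2 (add q2):
        !((q5 -> q1) == (!q3 || q2)): β-rule — branch into (q5 -> q1), !(!q3 || q2)  //  !(q5 -> q1), (!q3 || q2).
          branch 1.2.1 (add (q5 -> q1), !(!q3 || q2)):
            !(!q3 || q2): α-rule — add !!q3, !q2.
            × closes — contains both q2 and !q2.
          branch 1.2.2 (add !(q5 -> q1), (!q3 || q2)):
            !(q5 -> q1): α-rule — add q5, !q1.
            (!q3 || q2): β-rule — branch into !q3  //  q2.
              branch 1.2.2.1 (add !q3):
                × closes — contains both q3 and !q3.
              branch 1.2.2.2 (add q2):
                ○ open, literals {q1=false, q2=true, q3=true, q4=false, q5=true}.
  branch 2 (add q1):
    (q4 -> q2): β-rule — branch into !q4  //  q2.
      branch 2.1 (add !q4):
        !((q5 -> q1) == (!q3 || q2)): β-rule — branch into (q5 -> q1), !(!q3 || q2)  //  !(q5 -> q1), (!q3 || q2).
          branch 2.1.1 (add (q5 -> q1), !(!q3 || q2)):
            !(!q3 || q2): α-rule — add !!q3, !q2.
            (q5 -> q1): β-rule — branch into !q5  //  q1.
              branch 2.1.1.1 (add !q5):
                ○ open, literals {q1=true, q2=false, q3=true, q4=false, q5=false}.
              branch 2.1.1.2 (add q1):
                ○ open, literals {q1=true, q2=false, q3=true, q4=false}.
          branch 2.1.2 (add !(q5 -> q1), (!q3 || q2)):
            !(q5 -> q1): α-rule — add q5, !q1.
            × closes — contains both q1 and !q1.
      branch 2.2 (add q2):
        !((q5 -> q1) == (!q3 || q2)): β-rule — branch into (q5 -> q1), !(!q3 || q2)  //  !(q5 -> q1), (!q3 || q2).
          branch 2.2.1 (add (q5 -> q1), !(!q3 || q2)):
            !(!q3 || q2): α-rule — add !!q3, !q2.
            × closes — contains both q2 and !q2.
          branch 2.2.2 (add !(q5 -> q1), (!q3 || q2)):
            !(q5 -> q1): α-rule — add q5, !q1.
            × closes — contains both q1 and !q1.
6 branches closed, 6 open.
An open branch gives a countermodel: q2=false, q3=true, q4=false, q5=false (unmentioned atoms arbitrary); the premises hold there but the conclusion fails.

No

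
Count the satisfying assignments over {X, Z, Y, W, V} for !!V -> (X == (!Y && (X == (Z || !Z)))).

Initial set: {(!!V -> (X == (!Y && (X == (Z || !Z)))))}.
(!!V -> (X == (!Y && (X == (Z || !Z))))): β-rule — branch into !!!V  //  (X == (!Y && (X == (Z || !Z)))).
  branch 1 (add !!!V):
    !!!V: drop double negation, giving !V.
    ○ open, literals {V=F}.
  branch 2 (add (X == (!Y && (X == (Z || !Z))))):
    (X == (!Y && (X == (Z || !Z)))): β-rule — branch into X, (!Y && (X == (Z || !Z)))  //  !X, !(!Y && (X == (Z || !Z))).
      branch 2.1 (add X, (!Y && (X == (Z || !Z)))):
        (!Y && (X == (Z || !Z))): α-rule — add !Y, (X == (Z || !Z)).
        (X == (Z || !Z)): β-rule — branch into X, (Z || !Z)  //  !X, !(Z || !Z).
          branch 2.1.1 (add X, (Z || !Z)):
            (Z || !Z): β-rule — branch into Z  //  !Z.
              branch 2.1.1.1 (add Z):
                ○ open, literals {X=T, Y=F, Z=T}.
              branch 2.1.1.2 (add !Z):
                ○ open, literals {X=T, Y=F, Z=F}.
          branch 2.1.2 (add !X, !(Z || !Z)):
            × closes — contains both X and !X.
      branch 2.2 (add !X, !(!Y && (X == (Z || !Z)))):
        !(!Y && (X == (Z || !Z))): β-rule — branch into !!Y  //  !(X == (Z || !Z)).
          branch 2.2.1 (add !!Y):
            ○ open, literals {X=F, Y=T}.
          branch 2.2.2 (add !(X == (Z || !Z))):
            !(X == (Z || !Z)): β-rule — branch into X, !(Z || !Z)  //  !X, (Z || !Z).
              branch 2.2.2.1 (add X, !(Z || !Z)):
                × closes — contains both X and !X.
              branch 2.2.2.2 (add !X, (Z || !Z)):
                (Z || !Z): β-rule — branch into Z  //  !Z.
                  branch 2.2.2.2.1 (add Z):
                    ○ open, literals {X=F, Z=T}.
                  branch 2.2.2.2.2 (add !Z):
                    ○ open, literals {X=F, Z=F}.
2 branches closed, 6 open.
Each open branch fixes some atoms; the unmentioned ones are free. Counting distinct full assignments: branch {V=F} (X, Z, Y, W) contributes 16 new; branch {X=T, Y=F, Z=T} (W, V) contributes 2 new; branch {X=T, Y=F, Z=F} (W, V) contributes 2 new; branch {X=F, Y=T} (Z, W, V) contributes 4 new; branch {X=F, Z=T} (Y, W, V) contributes 2 new; branch {X=F, Z=F} (Y, W, V) contributes 2 new. Total: 28.

28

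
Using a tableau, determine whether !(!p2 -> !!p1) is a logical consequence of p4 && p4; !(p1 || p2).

Yes

Initial set: {(p4 && p4); !(p1 || p2); !!(!p2 -> !!p1)}.
(p4 && p4): α-rule — add p4, p4.
!(p1 || p2): α-rule — add !p1, !p2.
!!(!p2 -> !!p1): β-rule — branch into !!p2  //  !!p1.
  branch 1 (add !!p2):
    × closes — contains both p2 and !p2.
  branch 2 (add !!p1):
    !!p1: drop double negation, giving p1.
    × closes — contains both p1 and !p1.
All 2 branches close.
Every branch closed, so the premises entail the conclusion.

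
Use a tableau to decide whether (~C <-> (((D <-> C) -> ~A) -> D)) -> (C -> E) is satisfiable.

Satisfiable

Initial set: {T ((~C <-> (((D <-> C) -> ~A) -> D)) -> (C -> E))}.
T ((~C <-> (((D <-> C) -> ~A) -> D)) -> (C -> E)): β-rule — branch into F (~C <-> (((D <-> C) -> ~A) -> D))  //  T (C -> E).
  branch 1 (add F (~C <-> (((D <-> C) -> ~A) -> D))):
    F (~C <-> (((D <-> C) -> ~A) -> D)): β-rule — branch into T ~C, F (((D <-> C) -> ~A) -> D)  //  F ~C, T (((D <-> C) -> ~A) -> D).
      branch 1.1 (add T ~C, F (((D <-> C) -> ~A) -> D)):
        F (((D <-> C) -> ~A) -> D): α-rule — add T ((D <-> C) -> ~A), F D.
        T ((D <-> C) -> ~A): β-rule — branch into F (D <-> C)  //  T ~A.
          branch 1.1.1 (add F (D <-> C)):
            F (D <-> C): β-rule — branch into T D, F C  //  F D, T C.
              branch 1.1.1.1 (add T D, F C):
                × closes — contains both D and ~D.
              branch 1.1.1.2 (add F D, T C):
                × closes — contains both C and ~C.
          branch 1.1.2 (add T ~A):
            ○ open, literals {A=false, C=false, D=false}.
      branch 1.2 (add F ~C, T (((D <-> C) -> ~A) -> D)):
        T (((D <-> C) -> ~A) -> D): β-rule — branch into F ((D <-> C) -> ~A)  //  T D.
          branch 1.2.1 (add F ((D <-> C) -> ~A)):
            F ((D <-> C) -> ~A): α-rule — add T (D <-> C), F ~A.
            T (D <-> C): β-rule — branch into T D, T C  //  F D, F C.
              branch 1.2.1.1 (add T D, T C):
                ○ open, literals {A=true, C=true, D=true}.
              branch 1.2.1.2 (add F D, F C):
                × closes — contains both C and ~C.
          branch 1.2.2 (add T D):
            ○ open, literals {C=true, D=true}.
  branch 2 (add T (C -> E)):
    T (C -> E): β-rule — branch into F C  //  T E.
      branch 2.1 (add F C):
        ○ open, literals {C=false}.
      branch 2.2 (add T E):
        ○ open, literals {E=true}.
3 branches closed, 5 open.
An open branch gives a satisfying assignment: A=false, C=false, D=false.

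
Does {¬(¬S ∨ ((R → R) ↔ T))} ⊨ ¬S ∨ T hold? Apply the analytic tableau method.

No

Initial set: {¬(¬S ∨ ((R → R) ↔ T)); ¬(¬S ∨ T)}.
¬(¬S ∨ ((R → R) ↔ T)): α-rule — add ¬¬S, ¬((R → R) ↔ T).
¬(¬S ∨ T): α-rule — add ¬¬S, ¬T.
¬((R → R) ↔ T): β-rule — branch into (R → R), ¬T  //  ¬(R → R), T.
  branch 1 (add (R → R), ¬T):
    (R → R): β-rule — branch into ¬R  //  R.
      branch 1.1 (add ¬R):
        ○ open, literals {R=0, S=1, T=0}.
      branch 1.2 (add R):
        ○ open, literals {R=1, S=1, T=0}.
  branch 2 (add ¬(R → R), T):
    × closes — contains both T and ¬T.
1 branch closed, 2 open.
An open branch gives a countermodel: R=0, S=1, T=0 (unmentioned atoms arbitrary); the premises hold there but the conclusion fails.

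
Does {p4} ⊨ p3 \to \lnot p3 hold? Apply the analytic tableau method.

Initial set: {p4; \lnot (p3 \to \lnot p3)}.
\lnot (p3 \to \lnot p3): α-rule — add p3, \lnot \lnot p3.
○ open, literals {p3=T, p4=T}.
0 branches closed, 1 open.
An open branch gives a countermodel: p3=T, p4=T (unmentioned atoms arbitrary); the premises hold there but the conclusion fails.

No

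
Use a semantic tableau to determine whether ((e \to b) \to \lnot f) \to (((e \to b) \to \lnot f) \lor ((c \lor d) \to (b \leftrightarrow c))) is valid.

Assume the negation and expand:
Initial set: {\lnot (((e \to b) \to \lnot f) \to (((e \to b) \to \lnot f) \lor ((c \lor d) \to (b \leftrightarrow c))))}.
\lnot (((e \to b) \to \lnot f) \to (((e \to b) \to \lnot f) \lor ((c \lor d) \to (b \leftrightarrow c)))): α-rule — add ((e \to b) \to \lnot f), \lnot (((e \to b) \to \lnot f) \lor ((c \lor d) \to (b \leftrightarrow c))).
\lnot (((e \to b) \to \lnot f) \lor ((c \lor d) \to (b \leftrightarrow c))): α-rule — add \lnot ((e \to b) \to \lnot f), \lnot ((c \lor d) \to (b \leftrightarrow c)).
\lnot ((e \to b) \to \lnot f): α-rule — add (e \to b), \lnot \lnot f.
\lnot ((c \lor d) \to (b \leftrightarrow c)): α-rule — add (c \lor d), \lnot (b \leftrightarrow c).
((e \to b) \to \lnot f): β-rule — branch into \lnot (e \to b)  //  \lnot f.
  branch 1 (add \lnot (e \to b)):
    \lnot (e \to b): α-rule — add e, \lnot b.
    (e \to b): β-rule — branch into \lnot e  //  b.
      branch 1.1 (add \lnot e):
        × closes — contains both e and \lnot e.
      branch 1.2 (add b):
        × closes — contains both b and \lnot b.
  branch 2 (add \lnot f):
    × closes — contains both f and \lnot f.
All 3 branches close.
Every branch closed, so the negation is unsatisfiable and the formula is valid.

Valid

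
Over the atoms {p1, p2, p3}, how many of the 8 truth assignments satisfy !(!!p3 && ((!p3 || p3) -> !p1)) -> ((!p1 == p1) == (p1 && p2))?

6

Initial set: {T (!(!!p3 && ((!p3 || p3) -> !p1)) -> ((!p1 == p1) == (p1 && p2)))}.
T (!(!!p3 && ((!p3 || p3) -> !p1)) -> ((!p1 == p1) == (p1 && p2))): β-rule — branch into F !(!!p3 && ((!p3 || p3) -> !p1))  //  T ((!p1 == p1) == (p1 && p2)).
  branch 1 (add F !(!!p3 && ((!p3 || p3) -> !p1))):
    F !(!!p3 && ((!p3 || p3) -> !p1)): α-rule — add T !!p3, T ((!p3 || p3) -> !p1).
    T !!p3: drop double negation, giving T p3.
    T ((!p3 || p3) -> !p1): β-rule — branch into F (!p3 || p3)  //  T !p1.
      branch 1.1 (add F (!p3 || p3)):
        F (!p3 || p3): α-rule — add F !p3, F p3.
        × closes — contains both p3 and !p3.
      branch 1.2 (add T !p1):
        ○ open, literals {p1=false, p3=true}.
  branch 2 (add T ((!p1 == p1) == (p1 && p2))):
    T ((!p1 == p1) == (p1 && p2)): β-rule — branch into T (!p1 == p1), T (p1 && p2)  //  F (!p1 == p1), F (p1 && p2).
      branch 2.1 (add T (!p1 == p1), T (p1 && p2)):
        T (p1 && p2): α-rule — add T p1, T p2.
        T (!p1 == p1): β-rule — branch into T !p1, T p1  //  F !p1, F p1.
          branch 2.1.1 (add T !p1, T p1):
            × closes — contains both p1 and !p1.
          branch 2.1.2 (add F !p1, F p1):
            × closes — contains both p1 and !p1.
      branch 2.2 (add F (!p1 == p1), F (p1 && p2)):
        F (!p1 == p1): β-rule — branch into T !p1, F p1  //  F !p1, T p1.
          branch 2.2.1 (add T !p1, F p1):
            F (p1 && p2): β-rule — branch into F p1  //  F p2.
              branch 2.2.1.1 (add F p1):
                ○ open, literals {p1=false}.
              branch 2.2.1.2 (add F p2):
                ○ open, literals {p1=false, p2=false}.
          branch 2.2.2 (add F !p1, T p1):
            F (p1 && p2): β-rule — branch into F p1  //  F p2.
              branch 2.2.2.1 (add F p1):
                × closes — contains both p1 and !p1.
              branch 2.2.2.2 (add F p2):
                ○ open, literals {p1=true, p2=false}.
4 branches closed, 4 open.
Each open branch fixes some atoms; the unmentioned ones are free. Counting distinct full assignments: branch {p1=false, p3=true} (p2) contributes 2 new; branch {p1=false} (p2, p3) contributes 2 new; branch {p1=false, p2=false} (p3) contributes 0 new; branch {p1=true, p2=false} (p3) contributes 2 new. Total: 6.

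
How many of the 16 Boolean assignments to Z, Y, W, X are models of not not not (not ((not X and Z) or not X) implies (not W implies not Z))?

2

Initial set: {not not not (not ((not X and Z) or not X) implies (not W implies not Z))}.
not not not (not ((not X and Z) or not X) implies (not W implies not Z)): drop double negation, giving not (not ((not X and Z) or not X) implies (not W implies not Z)).
not (not ((not X and Z) or not X) implies (not W implies not Z)): α-rule — add not ((not X and Z) or not X), not (not W implies not Z).
not ((not X and Z) or not X): α-rule — add not (not X and Z), not not X.
not (not W implies not Z): α-rule — add not W, not not Z.
not (not X and Z): β-rule — branch into not not X  //  not Z.
  branch 1 (add not not X):
    ○ open, literals {W=F, X=T, Z=T}.
  branch 2 (add not Z):
    × closes — contains both Z and not Z.
1 branch closed, 1 open.
Each open branch fixes some atoms; the unmentioned ones are free. Counting distinct full assignments: branch {W=F, X=T, Z=T} (Y) contributes 2 new. Total: 2.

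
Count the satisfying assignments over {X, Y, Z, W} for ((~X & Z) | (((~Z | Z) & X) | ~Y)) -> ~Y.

Initial set: {(((~X & Z) | (((~Z | Z) & X) | ~Y)) -> ~Y)}.
(((~X & Z) | (((~Z | Z) & X) | ~Y)) -> ~Y): β-rule — branch into ~((~X & Z) | (((~Z | Z) & X) | ~Y))  //  ~Y.
  branch 1 (add ~((~X & Z) | (((~Z | Z) & X) | ~Y))):
    ~((~X & Z) | (((~Z | Z) & X) | ~Y)): α-rule — add ~(~X & Z), ~(((~Z | Z) & X) | ~Y).
    ~(((~Z | Z) & X) | ~Y): α-rule — add ~((~Z | Z) & X), ~~Y.
    ~(~X & Z): β-rule — branch into ~~X  //  ~Z.
      branch 1.1 (add ~~X):
        ~((~Z | Z) & X): β-rule — branch into ~(~Z | Z)  //  ~X.
          branch 1.1.1 (add ~(~Z | Z)):
            ~(~Z | Z): α-rule — add ~~Z, ~Z.
            × closes — contains both Z and ~Z.
          branch 1.1.2 (add ~X):
            × closes — contains both X and ~X.
      branch 1.2 (add ~Z):
        ~((~Z | Z) & X): β-rule — branch into ~(~Z | Z)  //  ~X.
          branch 1.2.1 (add ~(~Z | Z)):
            ~(~Z | Z): α-rule — add ~~Z, ~Z.
            × closes — contains both Z and ~Z.
          branch 1.2.2 (add ~X):
            ○ open, literals {X=0, Y=1, Z=0}.
  branch 2 (add ~Y):
    ○ open, literals {Y=0}.
3 branches closed, 2 open.
Each open branch fixes some atoms; the unmentioned ones are free. Counting distinct full assignments: branch {X=0, Y=1, Z=0} (W) contributes 2 new; branch {Y=0} (X, Z, W) contributes 8 new. Total: 10.

10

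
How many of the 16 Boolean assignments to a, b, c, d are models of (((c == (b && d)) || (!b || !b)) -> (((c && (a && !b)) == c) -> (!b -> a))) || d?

15

Initial set: {T ((((c == (b && d)) || (!b || !b)) -> (((c && (a && !b)) == c) -> (!b -> a))) || d)}.
T ((((c == (b && d)) || (!b || !b)) -> (((c && (a && !b)) == c) -> (!b -> a))) || d): β-rule — branch into T (((c == (b && d)) || (!b || !b)) -> (((c && (a && !b)) == c) -> (!b -> a)))  //  T d.
  branch 1 (add T (((c == (b && d)) || (!b || !b)) -> (((c && (a && !b)) == c) -> (!b -> a)))):
    T (((c == (b && d)) || (!b || !b)) -> (((c && (a && !b)) == c) -> (!b -> a))): β-rule — branch into F ((c == (b && d)) || (!b || !b))  //  T (((c && (a && !b)) == c) -> (!b -> a)).
      branch 1.1 (add F ((c == (b && d)) || (!b || !b))):
        F ((c == (b && d)) || (!b || !b)): α-rule — add F (c == (b && d)), F (!b || !b).
        F (!b || !b): α-rule — add F !b, F !b.
        F (c == (b && d)): β-rule — branch into T c, F (b && d)  //  F c, T (b && d).
          branch 1.1.1 (add T c, F (b && d)):
            F (b && d): β-rule — branch into F b  //  F d.
              branch 1.1.1.1 (add F b):
                × closes — contains both b and !b.
              branch 1.1.1.2 (add F d):
                ○ open, literals {b=T, c=T, d=F}.
          branch 1.1.2 (add F c, T (b && d)):
            T (b && d): α-rule — add T b, T d.
            ○ open, literals {b=T, c=F, d=T}.
      branch 1.2 (add T (((c && (a && !b)) == c) -> (!b -> a))):
        T (((c && (a && !b)) == c) -> (!b -> a)): β-rule — branch into F ((c && (a && !b)) == c)  //  T (!b -> a).
          branch 1.2.1 (add F ((c && (a && !b)) == c)):
            F ((c && (a && !b)) == c): β-rule — branch into T (c && (a && !b)), F c  //  F (c && (a && !b)), T c.
              branch 1.2.1.1 (add T (c && (a && !b)), F c):
                T (c && (a && !b)): α-rule — add T c, T (a && !b).
                × closes — contains both c and !c.
              branch 1.2.1.2 (add F (c && (a && !b)), T c):
                F (c && (a && !b)): β-rule — branch into F c  //  F (a && !b).
                  branch 1.2.1.2.1 (add F c):
                    × closes — contains both c and !c.
                  branch 1.2.1.2.2 (add F (a && !b)):
                    F (a && !b): β-rule — branch into F a  //  F !b.
                      branch 1.2.1.2.2.1 (add F a):
                        ○ open, literals {a=F, c=T}.
                      branch 1.2.1.2.2.2 (add F !b):
                        ○ open, literals {b=T, c=T}.
          branch 1.2.2 (add T (!b -> a)):
            T (!b -> a): β-rule — branch into F !b  //  T a.
              branch 1.2.2.1 (add F !b):
                ○ open, literals {b=T}.
              branch 1.2.2.2 (add T a):
                ○ open, literals {a=T}.
  branch 2 (add T d):
    ○ open, literals {d=T}.
3 branches closed, 7 open.
Each open branch fixes some atoms; the unmentioned ones are free. Counting distinct full assignments: branch {b=T, c=T, d=F} (a) contributes 2 new; branch {b=T, c=F, d=T} (a) contributes 2 new; branch {a=F, c=T} (b, d) contributes 3 new; branch {b=T, c=T} (a, d) contributes 1 new; branch {b=T} (a, c, d) contributes 2 new; branch {a=T} (b, c, d) contributes 4 new; branch {d=T} (a, b, c) contributes 1 new. Total: 15.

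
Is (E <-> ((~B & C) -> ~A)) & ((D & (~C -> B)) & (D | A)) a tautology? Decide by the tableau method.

Not valid

Assume the negation and expand:
Initial set: {~((E <-> ((~B & C) -> ~A)) & ((D & (~C -> B)) & (D | A)))}.
~((E <-> ((~B & C) -> ~A)) & ((D & (~C -> B)) & (D | A))): β-rule — branch into ~(E <-> ((~B & C) -> ~A))  //  ~((D & (~C -> B)) & (D | A)).
  branch 1 (add ~(E <-> ((~B & C) -> ~A))):
    ~(E <-> ((~B & C) -> ~A)): β-rule — branch into E, ~((~B & C) -> ~A)  //  ~E, ((~B & C) -> ~A).
      branch 1.1 (add E, ~((~B & C) -> ~A)):
        ~((~B & C) -> ~A): α-rule — add (~B & C), ~~A.
        (~B & C): α-rule — add ~B, C.
        ○ open, literals {A=true, B=false, C=true, E=true}.
      branch 1.2 (add ~E, ((~B & C) -> ~A)):
        ((~B & C) -> ~A): β-rule — branch into ~(~B & C)  //  ~A.
          branch 1.2.1 (add ~(~B & C)):
            ~(~B & C): β-rule — branch into ~~B  //  ~C.
              branch 1.2.1.1 (add ~~B):
                ○ open, literals {B=true, E=false}.
              branch 1.2.1.2 (add ~C):
                ○ open, literals {C=false, E=false}.
          branch 1.2.2 (add ~A):
            ○ open, literals {A=false, E=false}.
  branch 2 (add ~((D & (~C -> B)) & (D | A))):
    ~((D & (~C -> B)) & (D | A)): β-rule — branch into ~(D & (~C -> B))  //  ~(D | A).
      branch 2.1 (add ~(D & (~C -> B))):
        ~(D & (~C -> B)): β-rule — branch into ~D  //  ~(~C -> B).
          branch 2.1.1 (add ~D):
            ○ open, literals {D=false}.
          branch 2.1.2 (add ~(~C -> B)):
            ~(~C -> B): α-rule — add ~C, ~B.
            ○ open, literals {B=false, C=false}.
      branch 2.2 (add ~(D | A)):
        ~(D | A): α-rule — add ~D, ~A.
        ○ open, literals {A=false, D=false}.
0 branches closed, 7 open.
An open branch gives a countermodel: A=true, B=false, C=true, E=true (unmentioned atoms arbitrary); under it the original formula is false.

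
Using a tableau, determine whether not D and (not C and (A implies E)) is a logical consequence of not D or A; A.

No

Initial set: {(not D or A); A; not (not D and (not C and (A implies E)))}.
(not D or A): β-rule — branch into not D  //  A.
  branch 1 (add not D):
    not (not D and (not C and (A implies E))): β-rule — branch into not not D  //  not (not C and (A implies E)).
      branch 1.1 (add not not D):
        × closes — contains both D and not D.
      branch 1.2 (add not (not C and (A implies E))):
        not (not C and (A implies E)): β-rule — branch into not not C  //  not (A implies E).
          branch 1.2.1 (add not not C):
            ○ open, literals {A=true, C=true, D=false}.
          branch 1.2.2 (add not (A implies E)):
            not (A implies E): α-rule — add A, not E.
            ○ open, literals {A=true, D=false, E=false}.
  branch 2 (add A):
    not (not D and (not C and (A implies E))): β-rule — branch into not not D  //  not (not C and (A implies E)).
      branch 2.1 (add not not D):
        ○ open, literals {A=true, D=true}.
      branch 2.2 (add not (not C and (A implies E))):
        not (not C and (A implies E)): β-rule — branch into not not C  //  not (A implies E).
          branch 2.2.1 (add not not C):
            ○ open, literals {A=true, C=true}.
          branch 2.2.2 (add not (A implies E)):
            not (A implies E): α-rule — add A, not E.
            ○ open, literals {A=true, E=false}.
1 branch closed, 5 open.
An open branch gives a countermodel: A=true, C=true, D=false (unmentioned atoms arbitrary); the premises hold there but the conclusion fails.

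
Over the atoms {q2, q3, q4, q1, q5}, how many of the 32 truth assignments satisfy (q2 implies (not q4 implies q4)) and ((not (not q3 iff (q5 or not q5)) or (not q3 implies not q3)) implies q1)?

Initial set: {((q2 implies (not q4 implies q4)) and ((not (not q3 iff (q5 or not q5)) or (not q3 implies not q3)) implies q1))}.
((q2 implies (not q4 implies q4)) and ((not (not q3 iff (q5 or not q5)) or (not q3 implies not q3)) implies q1)): α-rule — add (q2 implies (not q4 implies q4)), ((not (not q3 iff (q5 or not q5)) or (not q3 implies not q3)) implies q1).
(q2 implies (not q4 implies q4)): β-rule — branch into not q2  //  (not q4 implies q4).
  branch 1 (add not q2):
    ((not (not q3 iff (q5 or not q5)) or (not q3 implies not q3)) implies q1): β-rule — branch into not (not (not q3 iff (q5 or not q5)) or (not q3 implies not q3))  //  q1.
      branch 1.1 (add not (not (not q3 iff (q5 or not q5)) or (not q3 implies not q3))):
        not (not (not q3 iff (q5 or not q5)) or (not q3 implies not q3)): α-rule — add not not (not q3 iff (q5 or not q5)), not (not q3 implies not q3).
        not (not q3 implies not q3): α-rule — add not q3, not not q3.
        × closes — contains both q3 and not q3.
      branch 1.2 (add q1):
        ○ open, literals {q1=true, q2=false}.
  branch 2 (add (not q4 implies q4)):
    ((not (not q3 iff (q5 or not q5)) or (not q3 implies not q3)) implies q1): β-rule — branch into not (not (not q3 iff (q5 or not q5)) or (not q3 implies not q3))  //  q1.
      branch 2.1 (add not (not (not q3 iff (q5 or not q5)) or (not q3 implies not q3))):
        not (not (not q3 iff (q5 or not q5)) or (not q3 implies not q3)): α-rule — add not not (not q3 iff (q5 or not q5)), not (not q3 implies not q3).
        not (not q3 implies not q3): α-rule — add not q3, not not q3.
        × closes — contains both q3 and not q3.
      branch 2.2 (add q1):
        (not q4 implies q4): β-rule — branch into not not q4  //  q4.
          branch 2.2.1 (add not not q4):
            ○ open, literals {q1=true, q4=true}.
          branch 2.2.2 (add q4):
            ○ open, literals {q1=true, q4=true}.
2 branches closed, 3 open.
Each open branch fixes some atoms; the unmentioned ones are free. Counting distinct full assignments: branch {q1=true, q2=false} (q3, q4, q5) contributes 8 new; branch {q1=true, q4=true} (q2, q3, q5) contributes 4 new; branch {q1=true, q4=true} (q2, q3, q5) contributes 0 new. Total: 12.

12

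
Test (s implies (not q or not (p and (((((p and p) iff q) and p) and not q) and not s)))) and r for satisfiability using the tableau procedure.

Initial set: {((s implies (not q or not (p and (((((p and p) iff q) and p) and not q) and not s)))) and r)}.
((s implies (not q or not (p and (((((p and p) iff q) and p) and not q) and not s)))) and r): α-rule — add (s implies (not q or not (p and (((((p and p) iff q) and p) and not q) and not s)))), r.
(s implies (not q or not (p and (((((p and p) iff q) and p) and not q) and not s)))): β-rule — branch into not s  //  (not q or not (p and (((((p and p) iff q) and p) and not q) and not s))).
  branch 1 (add not s):
    ○ open, literals {r=true, s=false}.
  branch 2 (add (not q or not (p and (((((p and p) iff q) and p) and not q) and not s)))):
    (not q or not (p and (((((p and p) iff q) and p) and not q) and not s))): β-rule — branch into not q  //  not (p and (((((p and p) iff q) and p) and not q) and not s)).
      branch 2.1 (add not q):
        ○ open, literals {q=false, r=true}.
      branch 2.2 (add not (p and (((((p and p) iff q) and p) and not q) and not s))):
        not (p and (((((p and p) iff q) and p) and not q) and not s)): β-rule — branch into not p  //  not (((((p and p) iff q) and p) and not q) and not s).
          branch 2.2.1 (add not p):
            ○ open, literals {p=false, r=true}.
          branch 2.2.2 (add not (((((p and p) iff q) and p) and not q) and not s)):
            not (((((p and p) iff q) and p) and not q) and not s): β-rule — branch into not ((((p and p) iff q) and p) and not q)  //  not not s.
              branch 2.2.2.1 (add not ((((p and p) iff q) and p) and not q)):
                not ((((p and p) iff q) and p) and not q): β-rule — branch into not (((p and p) iff q) and p)  //  not not q.
                  branch 2.2.2.1.1 (add not (((p and p) iff q) and p)):
                    not (((p and p) iff q) and p): β-rule — branch into not ((p and p) iff q)  //  not p.
                      branch 2.2.2.1.1.1 (add not ((p and p) iff q)):
                        not ((p and p) iff q): β-rule — branch into (p and p), not q  //  not (p and p), q.
                          branch 2.2.2.1.1.1.1 (add (p and p), not q):
                            (p and p): α-rule — add p, p.
                            ○ open, literals {p=true, q=false, r=true}.
                          branch 2.2.2.1.1.1.2 (add not (p and p), q):
                            not (p and p): β-rule — branch into not p  //  not p.
                              branch 2.2.2.1.1.1.2.1 (add not p):
                                ○ open, literals {p=false, q=true, r=true}.
                              branch 2.2.2.1.1.1.2.2 (add not p):
                                ○ open, literals {p=false, q=true, r=true}.
                      branch 2.2.2.1.1.2 (add not p):
                        ○ open, literals {p=false, r=true}.
                  branch 2.2.2.1.2 (add not not q):
                    ○ open, literals {q=true, r=true}.
              branch 2.2.2.2 (add not not s):
                ○ open, literals {r=true, s=true}.
0 branches closed, 9 open.
An open branch gives a satisfying assignment: r=true, s=false.

Satisfiable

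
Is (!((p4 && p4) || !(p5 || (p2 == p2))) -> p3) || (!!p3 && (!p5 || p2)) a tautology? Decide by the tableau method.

Assume the negation and expand:
Initial set: {!((!((p4 && p4) || !(p5 || (p2 == p2))) -> p3) || (!!p3 && (!p5 || p2)))}.
!((!((p4 && p4) || !(p5 || (p2 == p2))) -> p3) || (!!p3 && (!p5 || p2))): α-rule — add !(!((p4 && p4) || !(p5 || (p2 == p2))) -> p3), !(!!p3 && (!p5 || p2)).
!(!((p4 && p4) || !(p5 || (p2 == p2))) -> p3): α-rule — add !((p4 && p4) || !(p5 || (p2 == p2))), !p3.
!((p4 && p4) || !(p5 || (p2 == p2))): α-rule — add !(p4 && p4), !!(p5 || (p2 == p2)).
!(!!p3 && (!p5 || p2)): β-rule — branch into !!!p3  //  !(!p5 || p2).
  branch 1 (add !!!p3):
    !!!p3: drop double negation, giving !p3.
    !(p4 && p4): β-rule — branch into !p4  //  !p4.
      branch 1.1 (add !p4):
        !!(p5 || (p2 == p2)): β-rule — branch into p5  //  (p2 == p2).
          branch 1.1.1 (add p5):
            ○ open, literals {p3=false, p4=false, p5=true}.
          branch 1.1.2 (add (p2 == p2)):
            (p2 == p2): β-rule — branch into p2, p2  //  !p2, !p2.
              branch 1.1.2.1 (add p2, p2):
                ○ open, literals {p2=true, p3=false, p4=false}.
              branch 1.1.2.2 (add !p2, !p2):
                ○ open, literals {p2=false, p3=false, p4=false}.
      branch 1.2 (add !p4):
        !!(p5 || (p2 == p2)): β-rule — branch into p5  //  (p2 == p2).
          branch 1.2.1 (add p5):
            ○ open, literals {p3=false, p4=false, p5=true}.
          branch 1.2.2 (add (p2 == p2)):
            (p2 == p2): β-rule — branch into p2, p2  //  !p2, !p2.
              branch 1.2.2.1 (add p2, p2):
                ○ open, literals {p2=true, p3=false, p4=false}.
              branch 1.2.2.2 (add !p2, !p2):
                ○ open, literals {p2=false, p3=false, p4=false}.
  branch 2 (add !(!p5 || p2)):
    !(!p5 || p2): α-rule — add !!p5, !p2.
    !(p4 && p4): β-rule — branch into !p4  //  !p4.
      branch 2.1 (add !p4):
        !!(p5 || (p2 == p2)): β-rule — branch into p5  //  (p2 == p2).
          branch 2.1.1 (add p5):
            ○ open, literals {p2=false, p3=false, p4=false, p5=true}.
          branch 2.1.2 (add (p2 == p2)):
            (p2 == p2): β-rule — branch into p2, p2  //  !p2, !p2.
              branch 2.1.2.1 (add p2, p2):
                × closes — contains both p2 and !p2.
              branch 2.1.2.2 (add !p2, !p2):
                ○ open, literals {p2=false, p3=false, p4=false, p5=true}.
      branch 2.2 (add !p4):
        !!(p5 || (p2 == p2)): β-rule — branch into p5  //  (p2 == p2).
          branch 2.2.1 (add p5):
            ○ open, literals {p2=false, p3=false, p4=false, p5=true}.
          branch 2.2.2 (add (p2 == p2)):
            (p2 == p2): β-rule — branch into p2, p2  //  !p2, !p2.
              branch 2.2.2.1 (add p2, p2):
                × closes — contains both p2 and !p2.
              branch 2.2.2.2 (add !p2, !p2):
                ○ open, literals {p2=false, p3=false, p4=false, p5=true}.
2 branches closed, 10 open.
An open branch gives a countermodel: p3=false, p4=false, p5=true (unmentioned atoms arbitrary); under it the original formula is false.

Not valid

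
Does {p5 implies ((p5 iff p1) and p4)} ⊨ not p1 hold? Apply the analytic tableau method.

Initial set: {T (p5 implies ((p5 iff p1) and p4)); F not p1}.
T (p5 implies ((p5 iff p1) and p4)): β-rule — branch into F p5  //  T ((p5 iff p1) and p4).
  branch 1 (add F p5):
    ○ open, literals {p1=T, p5=F}.
  branch 2 (add T ((p5 iff p1) and p4)):
    T ((p5 iff p1) and p4): α-rule — add T (p5 iff p1), T p4.
    T (p5 iff p1): β-rule — branch into T p5, T p1  //  F p5, F p1.
      branch 2.1 (add T p5, T p1):
        ○ open, literals {p1=T, p4=T, p5=T}.
      branch 2.2 (add F p5, F p1):
        × closes — contains both p1 and not p1.
1 branch closed, 2 open.
An open branch gives a countermodel: p1=T, p5=F (unmentioned atoms arbitrary); the premises hold there but the conclusion fails.

No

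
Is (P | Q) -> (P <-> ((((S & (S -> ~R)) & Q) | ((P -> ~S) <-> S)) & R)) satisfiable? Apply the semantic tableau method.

Initial set: {((P | Q) -> (P <-> ((((S & (S -> ~R)) & Q) | ((P -> ~S) <-> S)) & R)))}.
((P | Q) -> (P <-> ((((S & (S -> ~R)) & Q) | ((P -> ~S) <-> S)) & R))): β-rule — branch into ~(P | Q)  //  (P <-> ((((S & (S -> ~R)) & Q) | ((P -> ~S) <-> S)) & R)).
  branch 1 (add ~(P | Q)):
    ~(P | Q): α-rule — add ~P, ~Q.
    ○ open, literals {P=false, Q=false}.
  branch 2 (add (P <-> ((((S & (S -> ~R)) & Q) | ((P -> ~S) <-> S)) & R))):
    (P <-> ((((S & (S -> ~R)) & Q) | ((P -> ~S) <-> S)) & R)): β-rule — branch into P, ((((S & (S -> ~R)) & Q) | ((P -> ~S) <-> S)) & R)  //  ~P, ~((((S & (S -> ~R)) & Q) | ((P -> ~S) <-> S)) & R).
      branch 2.1 (add P, ((((S & (S -> ~R)) & Q) | ((P -> ~S) <-> S)) & R)):
        ((((S & (S -> ~R)) & Q) | ((P -> ~S) <-> S)) & R): α-rule — add (((S & (S -> ~R)) & Q) | ((P -> ~S) <-> S)), R.
        (((S & (S -> ~R)) & Q) | ((P -> ~S) <-> S)): β-rule — branch into ((S & (S -> ~R)) & Q)  //  ((P -> ~S) <-> S).
          branch 2.1.1 (add ((S & (S -> ~R)) & Q)):
            ((S & (S -> ~R)) & Q): α-rule — add (S & (S -> ~R)), Q.
            (S & (S -> ~R)): α-rule — add S, (S -> ~R).
            (S -> ~R): β-rule — branch into ~S  //  ~R.
              branch 2.1.1.1 (add ~S):
                × closes — contains both S and ~S.
              branch 2.1.1.2 (add ~R):
                × closes — contains both R and ~R.
          branch 2.1.2 (add ((P -> ~S) <-> S)):
            ((P -> ~S) <-> S): β-rule — branch into (P -> ~S), S  //  ~(P -> ~S), ~S.
              branch 2.1.2.1 (add (P -> ~S), S):
                (P -> ~S): β-rule — branch into ~P  //  ~S.
                  branch 2.1.2.1.1 (add ~P):
                    × closes — contains both P and ~P.
                  branch 2.1.2.1.2 (add ~S):
                    × closes — contains both S and ~S.
              branch 2.1.2.2 (add ~(P -> ~S), ~S):
                ~(P -> ~S): α-rule — add P, ~~S.
                × closes — contains both S and ~S.
      branch 2.2 (add ~P, ~((((S & (S -> ~R)) & Q) | ((P -> ~S) <-> S)) & R)):
        ~((((S & (S -> ~R)) & Q) | ((P -> ~S) <-> S)) & R): β-rule — branch into ~(((S & (S -> ~R)) & Q) | ((P -> ~S) <-> S))  //  ~R.
          branch 2.2.1 (add ~(((S & (S -> ~R)) & Q) | ((P -> ~S) <-> S))):
            ~(((S & (S -> ~R)) & Q) | ((P -> ~S) <-> S)): α-rule — add ~((S & (S -> ~R)) & Q), ~((P -> ~S) <-> S).
            ~((S & (S -> ~R)) & Q): β-rule — branch into ~(S & (S -> ~R))  //  ~Q.
              branch 2.2.1.1 (add ~(S & (S -> ~R))):
                ~((P -> ~S) <-> S): β-rule — branch into (P -> ~S), ~S  //  ~(P -> ~S), S.
                  branch 2.2.1.1.1 (add (P -> ~S), ~S):
                    ~(S & (S -> ~R)): β-rule — branch into ~S  //  ~(S -> ~R).
                      branch 2.2.1.1.1.1 (add ~S):
                        (P -> ~S): β-rule — branch into ~P  //  ~S.
                          branch 2.2.1.1.1.1.1 (add ~P):
                            ○ open, literals {P=false, S=false}.
                          branch 2.2.1.1.1.1.2 (add ~S):
                            ○ open, literals {P=false, S=false}.
                      branch 2.2.1.1.1.2 (add ~(S -> ~R)):
                        ~(S -> ~R): α-rule — add S, ~~R.
                        × closes — contains both S and ~S.
                  branch 2.2.1.1.2 (add ~(P -> ~S), S):
                    ~(P -> ~S): α-rule — add P, ~~S.
                    × closes — contains both P and ~P.
              branch 2.2.1.2 (add ~Q):
                ~((P -> ~S) <-> S): β-rule — branch into (P -> ~S), ~S  //  ~(P -> ~S), S.
                  branch 2.2.1.2.1 (add (P -> ~S), ~S):
                    (P -> ~S): β-rule — branch into ~P  //  ~S.
                      branch 2.2.1.2.1.1 (add ~P):
                        ○ open, literals {P=false, Q=false, S=false}.
                      branch 2.2.1.2.1.2 (add ~S):
                        ○ open, literals {P=false, Q=false, S=false}.
                  branch 2.2.1.2.2 (add ~(P -> ~S), S):
                    ~(P -> ~S): α-rule — add P, ~~S.
                    × closes — contains both P and ~P.
          branch 2.2.2 (add ~R):
            ○ open, literals {P=false, R=false}.
8 branches closed, 6 open.
An open branch gives a satisfying assignment: P=false, Q=false.

Satisfiable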